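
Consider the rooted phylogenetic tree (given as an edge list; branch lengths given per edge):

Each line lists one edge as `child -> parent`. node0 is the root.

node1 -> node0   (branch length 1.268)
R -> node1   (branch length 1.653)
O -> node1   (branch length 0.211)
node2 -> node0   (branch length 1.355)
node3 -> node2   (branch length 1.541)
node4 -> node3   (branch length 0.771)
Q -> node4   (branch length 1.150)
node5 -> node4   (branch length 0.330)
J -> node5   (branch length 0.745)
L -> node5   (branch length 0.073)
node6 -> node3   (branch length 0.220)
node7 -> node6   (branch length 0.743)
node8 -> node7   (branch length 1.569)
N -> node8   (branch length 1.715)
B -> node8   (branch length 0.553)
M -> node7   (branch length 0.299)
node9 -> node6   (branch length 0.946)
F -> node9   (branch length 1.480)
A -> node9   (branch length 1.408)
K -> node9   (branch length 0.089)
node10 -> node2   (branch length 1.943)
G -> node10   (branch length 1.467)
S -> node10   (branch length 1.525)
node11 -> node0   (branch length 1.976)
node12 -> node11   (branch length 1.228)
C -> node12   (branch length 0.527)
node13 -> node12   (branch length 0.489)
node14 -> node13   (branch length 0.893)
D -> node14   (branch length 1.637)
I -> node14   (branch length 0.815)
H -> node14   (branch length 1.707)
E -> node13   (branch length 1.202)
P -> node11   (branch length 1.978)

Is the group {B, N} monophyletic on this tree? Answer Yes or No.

Yes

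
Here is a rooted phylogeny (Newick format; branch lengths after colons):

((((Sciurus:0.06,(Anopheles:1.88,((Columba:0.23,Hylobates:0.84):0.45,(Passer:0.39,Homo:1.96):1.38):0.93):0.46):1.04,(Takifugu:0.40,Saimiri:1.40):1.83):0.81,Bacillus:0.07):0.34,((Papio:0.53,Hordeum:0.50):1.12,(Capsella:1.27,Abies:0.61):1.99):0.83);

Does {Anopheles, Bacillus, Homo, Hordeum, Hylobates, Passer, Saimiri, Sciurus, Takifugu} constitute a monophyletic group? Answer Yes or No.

No

The MRCA of the listed taxa is the root, so the smallest clade containing them is the whole tree.
That clade also contains Abies, Capsella, Columba, Papio, which are not in the proposed group, so the group is not monophyletic.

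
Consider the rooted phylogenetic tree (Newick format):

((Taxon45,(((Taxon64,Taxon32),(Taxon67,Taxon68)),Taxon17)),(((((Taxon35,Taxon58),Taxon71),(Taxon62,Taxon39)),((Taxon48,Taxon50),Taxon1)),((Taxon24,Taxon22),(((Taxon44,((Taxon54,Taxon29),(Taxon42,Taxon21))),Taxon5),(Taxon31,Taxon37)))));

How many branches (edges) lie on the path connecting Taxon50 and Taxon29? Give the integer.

The MRCA of Taxon50 and Taxon29 is the node subtending (((((Taxon35,Taxon58),Taxon71),(Taxon62,Taxon39)),((Taxon48,Taxon50),Taxon1)),((Taxon24,Taxon22),(((Taxon44,((Taxon54,Taxon29),(Taxon42,Taxon21))),Taxon5),(Taxon31,Taxon37)))).
From Taxon50 up to that node: 4 branches. From Taxon29 up to the same node: 7 branches. Total: 4 + 7 = 11.

11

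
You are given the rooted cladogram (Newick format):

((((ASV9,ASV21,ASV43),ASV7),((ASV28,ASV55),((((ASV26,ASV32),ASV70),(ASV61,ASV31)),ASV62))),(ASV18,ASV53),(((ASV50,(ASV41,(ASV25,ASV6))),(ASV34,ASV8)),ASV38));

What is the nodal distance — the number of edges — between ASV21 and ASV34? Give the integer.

The MRCA of ASV21 and ASV34 is the root of the tree.
From ASV21 up to that node: 4 branches. From ASV34 up to the same node: 4 branches. Total: 4 + 4 = 8.

8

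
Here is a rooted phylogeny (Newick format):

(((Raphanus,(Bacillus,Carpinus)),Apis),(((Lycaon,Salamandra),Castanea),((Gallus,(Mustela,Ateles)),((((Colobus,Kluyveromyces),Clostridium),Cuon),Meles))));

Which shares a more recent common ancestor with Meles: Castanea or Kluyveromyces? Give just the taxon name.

Kluyveromyces

The MRCA of Meles and Kluyveromyces subtends ((((Colobus,Kluyveromyces),Clostridium),Cuon),Meles) (5 taxa).
The MRCA of Meles and Castanea subtends (((Lycaon,Salamandra),Castanea),((Gallus,(Mustela,Ateles)),((((Colobus,Kluyveromyces),Clostridium),Cuon),Meles))) (11 taxa).
The first is nested inside the second, so Meles shares a more recent common ancestor with Kluyveromyces.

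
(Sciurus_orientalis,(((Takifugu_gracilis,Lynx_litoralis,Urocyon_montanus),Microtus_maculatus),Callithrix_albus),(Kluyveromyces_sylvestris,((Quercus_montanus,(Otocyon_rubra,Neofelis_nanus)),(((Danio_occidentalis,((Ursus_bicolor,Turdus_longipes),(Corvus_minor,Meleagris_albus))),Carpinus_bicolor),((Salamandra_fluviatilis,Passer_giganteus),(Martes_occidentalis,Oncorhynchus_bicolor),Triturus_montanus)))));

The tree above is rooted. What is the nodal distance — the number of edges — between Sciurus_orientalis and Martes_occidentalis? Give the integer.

7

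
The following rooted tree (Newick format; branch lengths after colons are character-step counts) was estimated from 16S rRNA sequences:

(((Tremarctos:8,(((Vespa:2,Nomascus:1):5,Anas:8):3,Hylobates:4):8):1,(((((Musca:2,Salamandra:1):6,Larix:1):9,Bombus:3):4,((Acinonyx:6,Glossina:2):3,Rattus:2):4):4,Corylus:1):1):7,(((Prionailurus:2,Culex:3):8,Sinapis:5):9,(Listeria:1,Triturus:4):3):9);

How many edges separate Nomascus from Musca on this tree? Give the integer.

11

The MRCA of Nomascus and Musca is the node subtending ((Tremarctos,(((Vespa,Nomascus),Anas),Hylobates)),(((((Musca,Salamandra),Larix),Bombus),((Acinonyx,Glossina),Rattus)),Corylus)).
From Nomascus up to that node: 5 branches. From Musca up to the same node: 6 branches. Total: 5 + 6 = 11.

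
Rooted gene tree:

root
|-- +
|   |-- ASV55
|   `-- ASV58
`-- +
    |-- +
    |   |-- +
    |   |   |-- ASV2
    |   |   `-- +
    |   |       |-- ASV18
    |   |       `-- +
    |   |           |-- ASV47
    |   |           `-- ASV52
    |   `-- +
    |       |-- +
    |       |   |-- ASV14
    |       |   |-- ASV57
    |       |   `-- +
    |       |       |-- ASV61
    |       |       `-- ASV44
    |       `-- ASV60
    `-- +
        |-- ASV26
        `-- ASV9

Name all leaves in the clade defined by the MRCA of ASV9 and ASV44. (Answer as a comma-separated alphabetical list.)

ASV14, ASV18, ASV2, ASV26, ASV44, ASV47, ASV52, ASV57, ASV60, ASV61, ASV9

Tracing ASV9: it sits inside (ASV26,ASV9).
Tracing ASV44: it sits inside (ASV61,ASV44).
The smallest clade enclosing both is (((ASV2,(ASV18,(ASV47,ASV52))),((ASV14,ASV57,(ASV61,ASV44)),ASV60)),(ASV26,ASV9)); the answer is its 11 terminal taxa in alphabetical order.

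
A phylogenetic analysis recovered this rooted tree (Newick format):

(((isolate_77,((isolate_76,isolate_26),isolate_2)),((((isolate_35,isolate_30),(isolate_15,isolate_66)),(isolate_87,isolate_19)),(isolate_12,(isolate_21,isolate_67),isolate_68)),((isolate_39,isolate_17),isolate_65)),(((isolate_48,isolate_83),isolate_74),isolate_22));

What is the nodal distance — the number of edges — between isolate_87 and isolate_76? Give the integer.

8

The MRCA of isolate_87 and isolate_76 is the node subtending ((isolate_77,((isolate_76,isolate_26),isolate_2)),((((isolate_35,isolate_30),(isolate_15,isolate_66)),(isolate_87,isolate_19)),(isolate_12,(isolate_21,isolate_67),isolate_68)),((isolate_39,isolate_17),isolate_65)).
From isolate_87 up to that node: 4 branches. From isolate_76 up to the same node: 4 branches. Total: 4 + 4 = 8.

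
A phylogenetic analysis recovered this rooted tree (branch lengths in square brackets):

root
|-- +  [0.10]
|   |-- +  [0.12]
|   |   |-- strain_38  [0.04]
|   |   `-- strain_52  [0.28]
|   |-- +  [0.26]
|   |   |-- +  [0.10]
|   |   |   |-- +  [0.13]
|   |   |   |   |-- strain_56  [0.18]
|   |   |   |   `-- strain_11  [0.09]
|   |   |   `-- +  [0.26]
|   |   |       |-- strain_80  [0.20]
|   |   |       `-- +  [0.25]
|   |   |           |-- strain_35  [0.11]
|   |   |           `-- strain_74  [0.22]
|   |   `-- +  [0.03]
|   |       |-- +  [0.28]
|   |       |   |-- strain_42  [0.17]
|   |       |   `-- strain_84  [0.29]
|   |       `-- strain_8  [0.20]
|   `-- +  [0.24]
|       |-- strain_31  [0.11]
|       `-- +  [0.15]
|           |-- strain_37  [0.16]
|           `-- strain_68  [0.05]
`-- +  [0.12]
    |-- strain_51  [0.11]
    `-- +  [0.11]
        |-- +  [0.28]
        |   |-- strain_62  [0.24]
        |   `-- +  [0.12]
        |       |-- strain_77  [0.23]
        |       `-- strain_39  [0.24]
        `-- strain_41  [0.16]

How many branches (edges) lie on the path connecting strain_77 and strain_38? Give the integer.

8

The MRCA of strain_77 and strain_38 is the root of the tree.
From strain_77 up to that node: 5 branches. From strain_38 up to the same node: 3 branches. Total: 5 + 3 = 8.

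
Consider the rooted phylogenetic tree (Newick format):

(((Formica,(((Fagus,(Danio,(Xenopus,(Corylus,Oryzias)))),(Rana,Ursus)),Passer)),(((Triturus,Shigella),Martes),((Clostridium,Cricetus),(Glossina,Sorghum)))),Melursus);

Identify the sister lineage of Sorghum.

Glossina

Sorghum attaches to the tree at the node subtending (Glossina,Sorghum).
The other lineage descending from that same node — the sister group — is the single tip Glossina.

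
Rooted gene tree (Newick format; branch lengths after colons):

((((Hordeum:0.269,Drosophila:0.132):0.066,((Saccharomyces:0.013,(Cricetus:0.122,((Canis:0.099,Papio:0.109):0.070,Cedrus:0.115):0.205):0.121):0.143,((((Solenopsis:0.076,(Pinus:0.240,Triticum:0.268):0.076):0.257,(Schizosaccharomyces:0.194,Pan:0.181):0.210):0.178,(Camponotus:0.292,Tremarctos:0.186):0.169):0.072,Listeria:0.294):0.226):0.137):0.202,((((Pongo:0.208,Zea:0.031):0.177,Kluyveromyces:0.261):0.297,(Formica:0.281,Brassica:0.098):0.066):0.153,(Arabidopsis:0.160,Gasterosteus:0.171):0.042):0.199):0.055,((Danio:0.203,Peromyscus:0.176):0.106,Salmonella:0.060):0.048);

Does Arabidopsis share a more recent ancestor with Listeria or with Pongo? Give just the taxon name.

Pongo

The MRCA of Arabidopsis and Pongo subtends ((((Pongo,Zea),Kluyveromyces),(Formica,Brassica)),(Arabidopsis,Gasterosteus)) (7 taxa).
The MRCA of Arabidopsis and Listeria subtends (((Hordeum,Drosophila),((Saccharomyces,(Cricetus,((Canis,Papio),Cedrus))),((((Solenopsis,(Pinus,Triticum)),(Schizosaccharomyces,Pan)),(Camponotus,Tremarctos)),Listeria))),((((Pongo,Zea),Kluyveromyces),(Formica,Brassica)),(Arabidopsis,Gasterosteus))) (22 taxa).
The first is nested inside the second, so Arabidopsis shares a more recent common ancestor with Pongo.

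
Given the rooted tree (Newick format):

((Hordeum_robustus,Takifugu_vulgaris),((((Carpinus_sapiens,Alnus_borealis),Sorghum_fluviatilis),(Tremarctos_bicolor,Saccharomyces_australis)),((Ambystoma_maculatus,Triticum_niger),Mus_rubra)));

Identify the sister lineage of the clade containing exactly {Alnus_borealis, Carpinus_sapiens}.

The clade containing exactly {Alnus_borealis, Carpinus_sapiens} attaches to the tree at the node subtending ((Carpinus_sapiens,Alnus_borealis),Sorghum_fluviatilis).
The other lineage descending from that same node — the sister group — is the single tip Sorghum_fluviatilis.

Sorghum_fluviatilis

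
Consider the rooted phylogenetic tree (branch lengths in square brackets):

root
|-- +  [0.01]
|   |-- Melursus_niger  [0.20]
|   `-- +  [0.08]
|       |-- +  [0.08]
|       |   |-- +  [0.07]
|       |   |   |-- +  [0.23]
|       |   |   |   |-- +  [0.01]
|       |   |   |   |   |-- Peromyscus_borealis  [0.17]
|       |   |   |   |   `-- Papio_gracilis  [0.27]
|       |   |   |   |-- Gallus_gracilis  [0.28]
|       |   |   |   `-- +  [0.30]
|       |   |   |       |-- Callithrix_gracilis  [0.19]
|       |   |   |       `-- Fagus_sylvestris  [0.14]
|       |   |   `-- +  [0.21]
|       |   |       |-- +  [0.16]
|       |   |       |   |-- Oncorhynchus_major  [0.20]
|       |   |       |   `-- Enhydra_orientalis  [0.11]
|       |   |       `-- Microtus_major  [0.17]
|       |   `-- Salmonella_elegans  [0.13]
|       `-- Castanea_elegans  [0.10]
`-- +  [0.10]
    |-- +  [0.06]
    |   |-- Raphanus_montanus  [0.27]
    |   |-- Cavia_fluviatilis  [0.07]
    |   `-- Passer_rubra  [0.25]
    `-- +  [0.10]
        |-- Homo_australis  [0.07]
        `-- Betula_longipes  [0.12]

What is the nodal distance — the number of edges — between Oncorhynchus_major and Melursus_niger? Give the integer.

The MRCA of Oncorhynchus_major and Melursus_niger is the node subtending (Melursus_niger,(((((Peromyscus_borealis,Papio_gracilis),Gallus_gracilis,(Callithrix_gracilis,Fagus_sylvestris)),((Oncorhynchus_major,Enhydra_orientalis),Microtus_major)),Salmonella_elegans),Castanea_elegans)).
From Oncorhynchus_major up to that node: 6 branches. From Melursus_niger up to the same node: 1 branch. Total: 6 + 1 = 7.

7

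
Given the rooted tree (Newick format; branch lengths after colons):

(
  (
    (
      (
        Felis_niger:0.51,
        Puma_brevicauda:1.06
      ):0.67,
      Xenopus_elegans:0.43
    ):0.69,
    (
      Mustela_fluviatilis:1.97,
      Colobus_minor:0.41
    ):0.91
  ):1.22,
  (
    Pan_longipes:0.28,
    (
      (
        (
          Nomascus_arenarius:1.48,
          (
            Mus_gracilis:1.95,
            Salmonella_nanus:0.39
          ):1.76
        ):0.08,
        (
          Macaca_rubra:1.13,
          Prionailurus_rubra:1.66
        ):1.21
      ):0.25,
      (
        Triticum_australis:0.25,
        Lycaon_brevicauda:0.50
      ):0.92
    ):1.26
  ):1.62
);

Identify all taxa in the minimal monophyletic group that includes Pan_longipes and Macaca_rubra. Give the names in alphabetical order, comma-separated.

Lycaon_brevicauda, Macaca_rubra, Mus_gracilis, Nomascus_arenarius, Pan_longipes, Prionailurus_rubra, Salmonella_nanus, Triticum_australis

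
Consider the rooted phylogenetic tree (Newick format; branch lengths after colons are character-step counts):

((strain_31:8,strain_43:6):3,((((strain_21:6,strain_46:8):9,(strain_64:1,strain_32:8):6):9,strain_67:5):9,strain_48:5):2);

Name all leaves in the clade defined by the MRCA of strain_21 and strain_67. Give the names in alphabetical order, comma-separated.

Tracing strain_21: it sits inside (strain_21,strain_46).
Tracing strain_67: it sits inside (((strain_21,strain_46),(strain_64,strain_32)),strain_67).
The smallest clade enclosing both is (((strain_21,strain_46),(strain_64,strain_32)),strain_67); the answer is its 5 terminal taxa in alphabetical order.

strain_21, strain_32, strain_46, strain_64, strain_67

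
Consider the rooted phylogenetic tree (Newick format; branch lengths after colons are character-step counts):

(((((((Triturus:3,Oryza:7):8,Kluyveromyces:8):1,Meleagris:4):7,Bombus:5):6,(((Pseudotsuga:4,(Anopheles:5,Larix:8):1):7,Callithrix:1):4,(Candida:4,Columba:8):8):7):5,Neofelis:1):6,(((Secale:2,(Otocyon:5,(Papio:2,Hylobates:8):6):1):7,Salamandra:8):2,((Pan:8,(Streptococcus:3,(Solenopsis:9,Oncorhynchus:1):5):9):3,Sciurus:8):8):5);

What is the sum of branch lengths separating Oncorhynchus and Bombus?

53

The path runs Oncorhynchus → … → MRCA → … → Bombus; the MRCA is the root of the tree.
Branch lengths along that path: 1 + 5 + 9 + 3 + 8 + 5 + 6 + 5 + 6 + 5 = 53.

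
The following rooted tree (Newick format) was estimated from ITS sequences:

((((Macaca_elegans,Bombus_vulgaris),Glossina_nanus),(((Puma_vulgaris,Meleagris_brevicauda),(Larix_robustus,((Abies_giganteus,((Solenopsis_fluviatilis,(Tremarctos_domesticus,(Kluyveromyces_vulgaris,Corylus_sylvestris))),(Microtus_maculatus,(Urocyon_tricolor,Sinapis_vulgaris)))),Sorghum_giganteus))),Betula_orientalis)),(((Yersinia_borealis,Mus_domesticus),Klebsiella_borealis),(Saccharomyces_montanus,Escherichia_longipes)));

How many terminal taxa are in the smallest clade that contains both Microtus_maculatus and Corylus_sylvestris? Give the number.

7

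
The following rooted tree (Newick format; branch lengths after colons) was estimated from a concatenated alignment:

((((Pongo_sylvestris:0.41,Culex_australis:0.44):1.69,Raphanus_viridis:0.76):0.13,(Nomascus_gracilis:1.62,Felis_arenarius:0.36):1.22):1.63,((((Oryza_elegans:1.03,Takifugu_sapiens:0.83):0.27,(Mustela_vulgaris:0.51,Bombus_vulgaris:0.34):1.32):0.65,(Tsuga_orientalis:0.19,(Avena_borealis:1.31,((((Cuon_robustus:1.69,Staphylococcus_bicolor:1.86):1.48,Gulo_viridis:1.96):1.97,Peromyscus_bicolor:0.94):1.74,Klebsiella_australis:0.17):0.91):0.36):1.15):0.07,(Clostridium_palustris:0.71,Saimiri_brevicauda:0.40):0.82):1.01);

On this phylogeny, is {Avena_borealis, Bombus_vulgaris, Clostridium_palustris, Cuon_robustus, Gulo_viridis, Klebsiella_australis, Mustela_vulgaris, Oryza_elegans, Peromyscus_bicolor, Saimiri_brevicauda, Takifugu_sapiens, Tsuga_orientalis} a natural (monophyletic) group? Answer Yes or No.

No

The MRCA of the listed taxa subtends ((((Oryza_elegans,Takifugu_sapiens),(Mustela_vulgaris,Bombus_vulgaris)),(Tsuga_orientalis,(Avena_borealis,((((Cuon_robustus,Staphylococcus_bicolor),Gulo_viridis),Peromyscus_bicolor),Klebsiella_australis)))),(Clostridium_palustris,Saimiri_brevicauda)).
That clade also contains Staphylococcus_bicolor, which is not in the proposed group, so the group is not monophyletic.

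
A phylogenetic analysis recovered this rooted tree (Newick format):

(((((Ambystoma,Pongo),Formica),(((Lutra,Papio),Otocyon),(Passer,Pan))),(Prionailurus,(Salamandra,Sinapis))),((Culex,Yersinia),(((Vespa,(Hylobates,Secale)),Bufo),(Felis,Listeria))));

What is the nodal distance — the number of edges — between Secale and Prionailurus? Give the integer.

The MRCA of Secale and Prionailurus is the root of the tree.
From Secale up to that node: 6 branches. From Prionailurus up to the same node: 3 branches. Total: 6 + 3 = 9.

9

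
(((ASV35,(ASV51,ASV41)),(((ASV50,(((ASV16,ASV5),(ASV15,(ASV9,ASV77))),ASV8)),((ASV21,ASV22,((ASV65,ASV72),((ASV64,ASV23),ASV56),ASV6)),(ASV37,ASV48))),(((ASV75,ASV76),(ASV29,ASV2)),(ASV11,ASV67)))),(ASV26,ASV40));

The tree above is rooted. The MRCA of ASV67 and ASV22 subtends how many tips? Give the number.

23

The MRCA of ASV67 and ASV22 is the node subtending (((ASV50,(((ASV16,ASV5),(ASV15,(ASV9,ASV77))),ASV8)),((ASV21,ASV22,((ASV65,ASV72),((ASV64,ASV23),ASV56),ASV6)),(ASV37,ASV48))),(((ASV75,ASV76),(ASV29,ASV2)),(ASV11,ASV67))).
That clade contains 23 terminal taxa: ASV11, ASV15, ASV16, ASV2, ASV21, ASV22, ASV23, ASV29, ASV37, ASV48, ASV5, ASV50, ASV56, ASV6, ASV64, ASV65, ASV67, ASV72, ASV75, ASV76, ASV77, ASV8, ASV9.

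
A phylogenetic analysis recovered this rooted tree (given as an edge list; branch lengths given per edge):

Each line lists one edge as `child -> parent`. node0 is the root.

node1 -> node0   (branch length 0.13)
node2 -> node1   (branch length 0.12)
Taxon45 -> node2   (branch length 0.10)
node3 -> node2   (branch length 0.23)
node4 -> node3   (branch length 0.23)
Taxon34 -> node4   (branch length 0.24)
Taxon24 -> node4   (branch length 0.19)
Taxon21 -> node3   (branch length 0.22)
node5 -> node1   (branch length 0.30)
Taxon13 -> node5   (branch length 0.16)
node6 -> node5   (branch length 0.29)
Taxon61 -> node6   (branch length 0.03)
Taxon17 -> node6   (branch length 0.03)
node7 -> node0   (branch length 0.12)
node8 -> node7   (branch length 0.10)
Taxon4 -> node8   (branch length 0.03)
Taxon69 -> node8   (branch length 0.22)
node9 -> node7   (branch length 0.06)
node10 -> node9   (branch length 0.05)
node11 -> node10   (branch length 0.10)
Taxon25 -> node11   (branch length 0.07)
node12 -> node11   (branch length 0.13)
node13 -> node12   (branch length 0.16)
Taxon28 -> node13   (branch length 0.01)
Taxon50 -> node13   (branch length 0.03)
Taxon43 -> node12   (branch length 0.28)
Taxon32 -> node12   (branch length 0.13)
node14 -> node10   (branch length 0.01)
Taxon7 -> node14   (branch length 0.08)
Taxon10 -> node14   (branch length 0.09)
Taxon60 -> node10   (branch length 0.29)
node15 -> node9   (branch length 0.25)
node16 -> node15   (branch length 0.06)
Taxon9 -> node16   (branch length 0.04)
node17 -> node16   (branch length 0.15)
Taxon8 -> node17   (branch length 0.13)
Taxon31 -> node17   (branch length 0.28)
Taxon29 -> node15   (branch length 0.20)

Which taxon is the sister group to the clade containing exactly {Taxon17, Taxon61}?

The clade containing exactly {Taxon17, Taxon61} attaches to the tree at the node subtending (Taxon13,(Taxon61,Taxon17)).
The other lineage descending from that same node — the sister group — is the single tip Taxon13.

Taxon13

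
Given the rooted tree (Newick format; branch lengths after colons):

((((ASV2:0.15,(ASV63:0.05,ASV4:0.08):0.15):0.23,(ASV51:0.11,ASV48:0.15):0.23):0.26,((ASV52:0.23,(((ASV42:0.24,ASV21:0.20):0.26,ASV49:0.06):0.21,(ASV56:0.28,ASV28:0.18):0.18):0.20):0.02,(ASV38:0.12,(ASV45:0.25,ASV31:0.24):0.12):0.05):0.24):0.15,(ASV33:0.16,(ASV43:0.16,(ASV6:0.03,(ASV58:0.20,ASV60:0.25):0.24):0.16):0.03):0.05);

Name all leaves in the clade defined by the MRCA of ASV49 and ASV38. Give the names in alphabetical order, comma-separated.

Tracing ASV49: it sits inside ((ASV42,ASV21),ASV49).
Tracing ASV38: it sits inside (ASV38,(ASV45,ASV31)).
The smallest clade enclosing both is ((ASV52,(((ASV42,ASV21),ASV49),(ASV56,ASV28))),(ASV38,(ASV45,ASV31))); the answer is its 9 terminal taxa in alphabetical order.

ASV21, ASV28, ASV31, ASV38, ASV42, ASV45, ASV49, ASV52, ASV56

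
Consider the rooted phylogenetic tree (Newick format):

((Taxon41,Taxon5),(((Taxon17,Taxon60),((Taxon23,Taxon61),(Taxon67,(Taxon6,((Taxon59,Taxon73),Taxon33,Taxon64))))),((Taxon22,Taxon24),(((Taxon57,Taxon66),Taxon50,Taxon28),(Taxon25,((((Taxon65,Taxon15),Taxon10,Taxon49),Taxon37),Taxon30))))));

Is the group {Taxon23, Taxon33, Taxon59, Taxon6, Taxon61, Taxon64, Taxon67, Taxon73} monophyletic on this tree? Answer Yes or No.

Yes

The most recent common ancestor of these taxa subtends ((Taxon23,Taxon61),(Taxon67,(Taxon6,((Taxon59,Taxon73),Taxon33,Taxon64)))).
That clade has exactly 8 tips — every listed taxon and nothing else — so the group is monophyletic.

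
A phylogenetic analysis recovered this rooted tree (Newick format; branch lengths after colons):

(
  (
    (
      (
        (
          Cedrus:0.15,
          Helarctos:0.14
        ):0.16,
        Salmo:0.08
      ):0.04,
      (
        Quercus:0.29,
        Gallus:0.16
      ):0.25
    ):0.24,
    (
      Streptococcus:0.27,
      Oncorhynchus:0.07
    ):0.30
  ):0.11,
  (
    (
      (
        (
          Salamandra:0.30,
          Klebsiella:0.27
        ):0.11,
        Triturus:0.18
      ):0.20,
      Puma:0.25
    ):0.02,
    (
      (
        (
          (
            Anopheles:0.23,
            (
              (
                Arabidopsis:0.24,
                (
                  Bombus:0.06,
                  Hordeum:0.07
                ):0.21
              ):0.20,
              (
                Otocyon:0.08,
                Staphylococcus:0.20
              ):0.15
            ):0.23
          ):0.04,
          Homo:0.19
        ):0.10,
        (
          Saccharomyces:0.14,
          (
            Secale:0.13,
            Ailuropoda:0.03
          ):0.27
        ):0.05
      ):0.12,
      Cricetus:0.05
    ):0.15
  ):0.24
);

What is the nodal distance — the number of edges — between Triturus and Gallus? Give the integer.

8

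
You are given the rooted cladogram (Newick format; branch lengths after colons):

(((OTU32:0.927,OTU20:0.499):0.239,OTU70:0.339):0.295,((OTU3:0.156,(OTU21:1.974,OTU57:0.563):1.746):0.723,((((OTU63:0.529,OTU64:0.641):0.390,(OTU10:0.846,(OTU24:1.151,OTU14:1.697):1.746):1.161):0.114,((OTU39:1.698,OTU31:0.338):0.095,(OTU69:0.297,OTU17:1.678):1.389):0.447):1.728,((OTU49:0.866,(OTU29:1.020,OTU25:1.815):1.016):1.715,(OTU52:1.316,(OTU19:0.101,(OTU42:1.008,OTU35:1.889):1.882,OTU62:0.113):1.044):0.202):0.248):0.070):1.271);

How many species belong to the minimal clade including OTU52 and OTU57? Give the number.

The MRCA of OTU52 and OTU57 is the node subtending ((OTU3,(OTU21,OTU57)),((((OTU63,OTU64),(OTU10,(OTU24,OTU14))),((OTU39,OTU31),(OTU69,OTU17))),((OTU49,(OTU29,OTU25)),(OTU52,(OTU19,(OTU42,OTU35),OTU62))))).
That clade contains 20 terminal taxa: OTU10, OTU14, OTU17, OTU19, OTU21, OTU24, OTU25, OTU29, OTU3, OTU31, OTU35, OTU39, OTU42, OTU49, OTU52, OTU57, OTU62, OTU63, OTU64, OTU69.

20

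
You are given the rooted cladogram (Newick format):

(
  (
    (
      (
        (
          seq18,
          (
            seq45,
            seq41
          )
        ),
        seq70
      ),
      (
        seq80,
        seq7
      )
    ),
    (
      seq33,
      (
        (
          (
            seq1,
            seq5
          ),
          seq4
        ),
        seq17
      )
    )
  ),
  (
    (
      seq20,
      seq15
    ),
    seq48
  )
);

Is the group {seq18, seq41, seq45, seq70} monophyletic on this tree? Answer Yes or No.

Yes

The most recent common ancestor of these taxa subtends ((seq18,(seq45,seq41)),seq70).
That clade has exactly 4 tips — every listed taxon and nothing else — so the group is monophyletic.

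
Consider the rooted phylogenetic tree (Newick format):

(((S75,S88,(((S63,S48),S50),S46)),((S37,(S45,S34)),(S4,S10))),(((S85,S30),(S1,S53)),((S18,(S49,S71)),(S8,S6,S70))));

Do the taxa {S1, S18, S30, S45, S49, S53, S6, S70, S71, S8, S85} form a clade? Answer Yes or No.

No

The MRCA of the listed taxa is the root, so the smallest clade containing them is the whole tree.
That clade also contains S10, S34, S37, S4, S46, S48, S50, S63, S75, S88, which are not in the proposed group, so the group is not monophyletic.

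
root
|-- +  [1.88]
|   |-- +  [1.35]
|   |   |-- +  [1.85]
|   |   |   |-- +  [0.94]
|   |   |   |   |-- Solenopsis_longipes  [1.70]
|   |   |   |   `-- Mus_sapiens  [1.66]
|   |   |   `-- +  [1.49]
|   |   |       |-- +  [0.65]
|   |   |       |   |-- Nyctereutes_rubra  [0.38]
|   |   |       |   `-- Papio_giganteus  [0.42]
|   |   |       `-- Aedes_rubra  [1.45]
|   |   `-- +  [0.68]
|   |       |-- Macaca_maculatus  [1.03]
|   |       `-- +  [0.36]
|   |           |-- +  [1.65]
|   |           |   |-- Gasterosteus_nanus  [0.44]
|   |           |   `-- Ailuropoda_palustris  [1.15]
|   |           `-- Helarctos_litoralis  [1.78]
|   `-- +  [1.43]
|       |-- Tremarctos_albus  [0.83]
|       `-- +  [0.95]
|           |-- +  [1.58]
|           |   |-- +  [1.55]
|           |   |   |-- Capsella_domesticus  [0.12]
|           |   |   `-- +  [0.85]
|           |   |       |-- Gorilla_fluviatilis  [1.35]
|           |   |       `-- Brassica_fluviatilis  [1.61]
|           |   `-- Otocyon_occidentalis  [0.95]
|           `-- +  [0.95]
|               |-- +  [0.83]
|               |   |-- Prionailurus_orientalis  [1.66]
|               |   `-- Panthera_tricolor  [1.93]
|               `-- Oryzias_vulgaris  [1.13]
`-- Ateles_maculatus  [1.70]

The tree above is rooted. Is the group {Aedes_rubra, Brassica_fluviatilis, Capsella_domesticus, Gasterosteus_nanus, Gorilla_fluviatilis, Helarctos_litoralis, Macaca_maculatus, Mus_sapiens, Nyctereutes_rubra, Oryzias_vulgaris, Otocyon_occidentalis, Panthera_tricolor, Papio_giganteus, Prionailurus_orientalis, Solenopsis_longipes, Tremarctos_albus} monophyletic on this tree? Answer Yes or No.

No

The MRCA of the listed taxa subtends ((((Solenopsis_longipes,Mus_sapiens),((Nyctereutes_rubra,Papio_giganteus),Aedes_rubra)),(Macaca_maculatus,((Gasterosteus_nanus,Ailuropoda_palustris),Helarctos_litoralis))),(Tremarctos_albus,(((Capsella_domesticus,(Gorilla_fluviatilis,Brassica_fluviatilis)),Otocyon_occidentalis),((Prionailurus_orientalis,Panthera_tricolor),Oryzias_vulgaris)))).
That clade also contains Ailuropoda_palustris, which is not in the proposed group, so the group is not monophyletic.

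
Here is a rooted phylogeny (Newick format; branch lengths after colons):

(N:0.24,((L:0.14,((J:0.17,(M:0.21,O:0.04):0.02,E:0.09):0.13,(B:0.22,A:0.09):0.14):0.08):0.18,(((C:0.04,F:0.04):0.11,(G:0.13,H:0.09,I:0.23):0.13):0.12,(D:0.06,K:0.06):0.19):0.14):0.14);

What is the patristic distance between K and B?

1.01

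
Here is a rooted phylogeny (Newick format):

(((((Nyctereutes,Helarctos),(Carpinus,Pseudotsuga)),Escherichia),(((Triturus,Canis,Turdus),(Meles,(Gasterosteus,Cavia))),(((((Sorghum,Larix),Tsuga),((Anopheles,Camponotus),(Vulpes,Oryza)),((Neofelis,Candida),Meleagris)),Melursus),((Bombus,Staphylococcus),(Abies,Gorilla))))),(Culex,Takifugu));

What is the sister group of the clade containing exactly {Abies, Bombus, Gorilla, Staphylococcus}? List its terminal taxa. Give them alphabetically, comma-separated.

The clade containing exactly {Abies, Bombus, Gorilla, Staphylococcus} attaches to the tree at the node subtending (((((Sorghum,Larix),Tsuga),((Anopheles,Camponotus),(Vulpes,Oryza)),((Neofelis,Candida),Meleagris)),Melursus),((Bombus,Staphylococcus),(Abies,Gorilla))).
The other lineage descending from that same node — the sister group — is ((((Sorghum,Larix),Tsuga),((Anopheles,Camponotus),(Vulpes,Oryza)),((Neofelis,Candida),Meleagris)),Melursus); its 11 tips in alphabetical order are the answer.

Anopheles, Camponotus, Candida, Larix, Meleagris, Melursus, Neofelis, Oryza, Sorghum, Tsuga, Vulpes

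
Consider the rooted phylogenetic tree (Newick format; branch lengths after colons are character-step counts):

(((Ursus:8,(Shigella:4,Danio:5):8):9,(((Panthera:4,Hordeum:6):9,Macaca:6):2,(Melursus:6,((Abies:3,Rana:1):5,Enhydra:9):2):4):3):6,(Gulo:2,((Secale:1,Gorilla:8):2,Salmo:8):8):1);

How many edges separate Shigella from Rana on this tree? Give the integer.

8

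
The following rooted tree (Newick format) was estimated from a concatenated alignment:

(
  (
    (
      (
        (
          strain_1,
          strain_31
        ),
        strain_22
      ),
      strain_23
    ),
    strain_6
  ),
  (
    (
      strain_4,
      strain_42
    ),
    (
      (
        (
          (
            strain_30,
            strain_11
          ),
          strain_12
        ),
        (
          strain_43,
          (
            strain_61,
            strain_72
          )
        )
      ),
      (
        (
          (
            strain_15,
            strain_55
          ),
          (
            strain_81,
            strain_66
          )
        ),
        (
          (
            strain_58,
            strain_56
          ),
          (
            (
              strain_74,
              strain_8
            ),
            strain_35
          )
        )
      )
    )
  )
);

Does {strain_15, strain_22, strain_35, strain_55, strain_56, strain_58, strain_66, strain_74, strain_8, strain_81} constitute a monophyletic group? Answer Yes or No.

The MRCA of the listed taxa is the root, so the smallest clade containing them is the whole tree.
That clade also contains strain_1, strain_11, strain_12, strain_23, strain_30, strain_31, strain_4, strain_42, strain_43, strain_6, strain_61, strain_72, which are not in the proposed group, so the group is not monophyletic.

No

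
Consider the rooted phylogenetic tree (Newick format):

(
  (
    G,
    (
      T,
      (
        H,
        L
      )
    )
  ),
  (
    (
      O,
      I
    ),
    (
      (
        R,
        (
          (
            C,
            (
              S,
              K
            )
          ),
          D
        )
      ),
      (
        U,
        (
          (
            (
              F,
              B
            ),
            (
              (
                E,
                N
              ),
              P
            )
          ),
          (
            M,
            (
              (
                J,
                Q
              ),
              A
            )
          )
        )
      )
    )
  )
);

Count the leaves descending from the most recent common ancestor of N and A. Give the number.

9

The MRCA of N and A is the node subtending (((F,B),((E,N),P)),(M,((J,Q),A))).
That clade contains 9 terminal taxa: A, B, E, F, J, M, N, P, Q.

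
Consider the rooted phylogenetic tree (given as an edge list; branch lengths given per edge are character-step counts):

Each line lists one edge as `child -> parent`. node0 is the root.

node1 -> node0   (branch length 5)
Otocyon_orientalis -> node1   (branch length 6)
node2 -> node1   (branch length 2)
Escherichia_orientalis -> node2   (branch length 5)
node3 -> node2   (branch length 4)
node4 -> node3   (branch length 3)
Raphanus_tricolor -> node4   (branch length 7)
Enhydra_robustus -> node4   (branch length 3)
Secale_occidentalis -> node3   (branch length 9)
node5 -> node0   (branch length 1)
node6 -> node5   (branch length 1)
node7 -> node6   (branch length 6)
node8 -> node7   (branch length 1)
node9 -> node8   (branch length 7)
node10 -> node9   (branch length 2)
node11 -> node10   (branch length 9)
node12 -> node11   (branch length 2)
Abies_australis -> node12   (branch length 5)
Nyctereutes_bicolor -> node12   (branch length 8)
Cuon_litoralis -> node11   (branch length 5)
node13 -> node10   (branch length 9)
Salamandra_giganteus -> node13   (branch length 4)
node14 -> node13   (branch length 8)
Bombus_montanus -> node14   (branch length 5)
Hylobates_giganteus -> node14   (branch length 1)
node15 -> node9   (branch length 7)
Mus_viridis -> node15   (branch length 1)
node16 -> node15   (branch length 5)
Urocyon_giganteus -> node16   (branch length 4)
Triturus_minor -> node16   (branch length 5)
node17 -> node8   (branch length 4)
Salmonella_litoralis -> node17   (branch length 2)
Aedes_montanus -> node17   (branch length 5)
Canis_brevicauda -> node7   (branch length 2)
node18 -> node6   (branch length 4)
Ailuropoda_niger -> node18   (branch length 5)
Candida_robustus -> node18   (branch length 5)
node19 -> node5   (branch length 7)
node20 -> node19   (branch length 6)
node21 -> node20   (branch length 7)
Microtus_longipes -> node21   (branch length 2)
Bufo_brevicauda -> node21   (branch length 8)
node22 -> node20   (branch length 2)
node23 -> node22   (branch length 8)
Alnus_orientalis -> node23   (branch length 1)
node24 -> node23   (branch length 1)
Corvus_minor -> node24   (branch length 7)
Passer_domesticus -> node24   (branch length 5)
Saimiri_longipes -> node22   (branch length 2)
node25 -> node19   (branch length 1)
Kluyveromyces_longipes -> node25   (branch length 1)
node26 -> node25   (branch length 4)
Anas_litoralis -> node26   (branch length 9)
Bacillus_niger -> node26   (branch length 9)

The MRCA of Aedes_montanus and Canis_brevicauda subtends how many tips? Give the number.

The MRCA of Aedes_montanus and Canis_brevicauda is the node subtending ((((((Abies_australis,Nyctereutes_bicolor),Cuon_litoralis),(Salamandra_giganteus,(Bombus_montanus,Hylobates_giganteus))),(Mus_viridis,(Urocyon_giganteus,Triturus_minor))),(Salmonella_litoralis,Aedes_montanus)),Canis_brevicauda).
That clade contains 12 terminal taxa: Abies_australis, Aedes_montanus, Bombus_montanus, Canis_brevicauda, Cuon_litoralis, Hylobates_giganteus, Mus_viridis, Nyctereutes_bicolor, Salamandra_giganteus, Salmonella_litoralis, Triturus_minor, Urocyon_giganteus.

12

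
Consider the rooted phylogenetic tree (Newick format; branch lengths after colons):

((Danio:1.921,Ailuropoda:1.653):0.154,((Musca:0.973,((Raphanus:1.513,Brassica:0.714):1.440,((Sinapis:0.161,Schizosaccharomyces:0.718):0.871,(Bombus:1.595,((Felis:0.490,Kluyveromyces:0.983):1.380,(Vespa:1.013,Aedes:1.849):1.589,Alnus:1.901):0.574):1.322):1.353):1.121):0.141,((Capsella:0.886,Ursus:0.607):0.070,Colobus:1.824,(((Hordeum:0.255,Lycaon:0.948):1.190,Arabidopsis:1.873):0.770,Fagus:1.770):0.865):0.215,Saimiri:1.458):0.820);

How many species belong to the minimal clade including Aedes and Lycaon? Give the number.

19

The MRCA of Aedes and Lycaon is the node subtending ((Musca,((Raphanus,Brassica),((Sinapis,Schizosaccharomyces),(Bombus,((Felis,Kluyveromyces),(Vespa,Aedes),Alnus))))),((Capsella,Ursus),Colobus,(((Hordeum,Lycaon),Arabidopsis),Fagus)),Saimiri).
That clade contains 19 terminal taxa: Aedes, Alnus, Arabidopsis, Bombus, Brassica, Capsella, Colobus, Fagus, Felis, Hordeum, Kluyveromyces, Lycaon, Musca, Raphanus, Saimiri, Schizosaccharomyces, Sinapis, Ursus, Vespa.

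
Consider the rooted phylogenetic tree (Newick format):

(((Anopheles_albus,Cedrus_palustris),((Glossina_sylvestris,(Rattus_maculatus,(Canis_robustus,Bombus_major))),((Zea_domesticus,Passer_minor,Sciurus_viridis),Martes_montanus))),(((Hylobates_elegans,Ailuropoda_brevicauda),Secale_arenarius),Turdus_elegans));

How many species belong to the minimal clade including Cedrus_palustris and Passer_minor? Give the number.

10

The MRCA of Cedrus_palustris and Passer_minor is the node subtending ((Anopheles_albus,Cedrus_palustris),((Glossina_sylvestris,(Rattus_maculatus,(Canis_robustus,Bombus_major))),((Zea_domesticus,Passer_minor,Sciurus_viridis),Martes_montanus))).
That clade contains 10 terminal taxa: Anopheles_albus, Bombus_major, Canis_robustus, Cedrus_palustris, Glossina_sylvestris, Martes_montanus, Passer_minor, Rattus_maculatus, Sciurus_viridis, Zea_domesticus.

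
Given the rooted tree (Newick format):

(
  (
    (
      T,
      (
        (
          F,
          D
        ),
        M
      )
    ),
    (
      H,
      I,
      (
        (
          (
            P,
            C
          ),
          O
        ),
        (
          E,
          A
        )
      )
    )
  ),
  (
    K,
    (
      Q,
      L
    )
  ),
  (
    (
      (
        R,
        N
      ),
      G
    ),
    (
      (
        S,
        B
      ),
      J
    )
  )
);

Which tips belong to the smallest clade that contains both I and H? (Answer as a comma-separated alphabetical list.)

A, C, E, H, I, O, P

Tracing I: it sits inside (H,I,(((P,C),O),(E,A))).
Tracing H: it sits inside (H,I,(((P,C),O),(E,A))).
The smallest clade enclosing both is (H,I,(((P,C),O),(E,A))); the answer is its 7 terminal taxa in alphabetical order.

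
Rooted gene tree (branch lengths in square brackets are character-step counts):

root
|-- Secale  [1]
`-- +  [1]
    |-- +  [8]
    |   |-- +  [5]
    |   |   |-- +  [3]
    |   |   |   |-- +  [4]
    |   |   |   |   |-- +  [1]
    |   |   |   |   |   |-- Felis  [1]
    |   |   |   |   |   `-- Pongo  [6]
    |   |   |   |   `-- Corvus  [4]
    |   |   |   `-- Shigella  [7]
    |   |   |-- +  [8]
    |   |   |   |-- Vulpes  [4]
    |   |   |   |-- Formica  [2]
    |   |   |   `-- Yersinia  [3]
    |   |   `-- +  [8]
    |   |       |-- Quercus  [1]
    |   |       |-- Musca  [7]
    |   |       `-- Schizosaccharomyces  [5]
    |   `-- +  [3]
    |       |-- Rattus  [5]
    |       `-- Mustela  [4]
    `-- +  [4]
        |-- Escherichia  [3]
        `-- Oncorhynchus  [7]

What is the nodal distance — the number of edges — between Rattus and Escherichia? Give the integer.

5

The MRCA of Rattus and Escherichia is the node subtending ((((((Felis,Pongo),Corvus),Shigella),(Vulpes,Formica,Yersinia),(Quercus,Musca,Schizosaccharomyces)),(Rattus,Mustela)),(Escherichia,Oncorhynchus)).
From Rattus up to that node: 3 branches. From Escherichia up to the same node: 2 branches. Total: 3 + 2 = 5.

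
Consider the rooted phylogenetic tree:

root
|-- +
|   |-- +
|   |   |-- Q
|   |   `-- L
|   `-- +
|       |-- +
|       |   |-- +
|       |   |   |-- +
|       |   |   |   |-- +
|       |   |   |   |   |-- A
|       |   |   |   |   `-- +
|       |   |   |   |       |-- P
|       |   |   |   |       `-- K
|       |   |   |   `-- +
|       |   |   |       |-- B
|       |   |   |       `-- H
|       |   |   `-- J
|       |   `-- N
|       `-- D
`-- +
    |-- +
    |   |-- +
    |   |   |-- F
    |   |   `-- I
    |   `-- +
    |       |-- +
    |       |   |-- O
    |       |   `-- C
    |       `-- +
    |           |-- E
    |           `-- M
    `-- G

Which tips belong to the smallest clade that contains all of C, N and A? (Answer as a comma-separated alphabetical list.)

A, B, C, D, E, F, G, H, I, J, K, L, M, N, O, P, Q

Tracing C: it sits inside (O,C).
Tracing N: it sits inside ((((A,(P,K)),(B,H)),J),N).
Tracing A: it sits inside (A,(P,K)).
The smallest clade enclosing all 3 is the whole tree (their MRCA is the root), so the answer is all 17 tips in alphabetical order.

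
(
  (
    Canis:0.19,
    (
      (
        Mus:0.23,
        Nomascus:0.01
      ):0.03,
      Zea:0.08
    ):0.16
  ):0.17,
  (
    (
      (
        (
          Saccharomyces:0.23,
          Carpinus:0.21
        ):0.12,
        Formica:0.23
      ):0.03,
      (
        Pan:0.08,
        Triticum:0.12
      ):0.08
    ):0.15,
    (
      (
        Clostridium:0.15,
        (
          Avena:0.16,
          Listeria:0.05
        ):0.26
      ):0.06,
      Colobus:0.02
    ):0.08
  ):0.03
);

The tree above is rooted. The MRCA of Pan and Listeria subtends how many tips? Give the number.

The MRCA of Pan and Listeria is the node subtending ((((Saccharomyces,Carpinus),Formica),(Pan,Triticum)),((Clostridium,(Avena,Listeria)),Colobus)).
That clade contains 9 terminal taxa: Avena, Carpinus, Clostridium, Colobus, Formica, Listeria, Pan, Saccharomyces, Triticum.

9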